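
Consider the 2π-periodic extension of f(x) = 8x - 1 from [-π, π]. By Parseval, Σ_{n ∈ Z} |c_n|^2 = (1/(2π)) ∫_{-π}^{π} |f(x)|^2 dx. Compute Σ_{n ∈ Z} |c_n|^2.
Σ |c_n|^2 = 64π^2/3 + 1

Expand and integrate term by term over [-π, π]:
  ∫ (8x)^2 dx = 64·(2π^3/3); ∫ 2·8·(-1)·x dx = 0 (odd integrand); ∫ (-1)^2 dx = 1·2π.
So (1/(2π)) ∫_{-π}^{π} (8x - 1)^2 dx = 64π^2/3 + 1 = 64π^2/3 + 1.
Parseval ⇒ Σ |c_n|^2 = 64π^2/3 + 1.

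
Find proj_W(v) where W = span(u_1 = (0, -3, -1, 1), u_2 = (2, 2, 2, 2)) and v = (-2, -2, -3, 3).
proj_W(v) = (-8/35, -116/35, -44/35, 4/5)

Set up U = [u_1 | ... | u_2] ∈ R^(4×2). The projector onto W = col(U) is P = U (U^T U)^(-1) U^T.
Compute U^T U =
  [11, -6]
  [-6, 16],
and U^T v = (12, -8).
Solve U^T U · c = U^T v for the coefficients: c = (36/35, -4/35). The projection is proj_W(v) = U c.
Check: (v - proj_W(v)) · u_1 = 0  (should be 0).
Check: (v - proj_W(v)) · u_2 = 0  (should be 0).
Result: proj_W(v) = (-8/35, -116/35, -44/35, 4/5).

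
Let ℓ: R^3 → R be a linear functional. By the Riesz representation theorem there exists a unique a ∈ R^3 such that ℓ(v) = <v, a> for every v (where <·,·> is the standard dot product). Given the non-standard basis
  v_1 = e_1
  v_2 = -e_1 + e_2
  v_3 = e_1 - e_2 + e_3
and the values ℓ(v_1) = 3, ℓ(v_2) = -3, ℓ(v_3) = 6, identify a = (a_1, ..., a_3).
a = (3, 0, 3)

Write a = (a_1, ..., a_3) in the standard basis. For each basis vector v_i, ℓ(v_i) = <v_i, a> is a linear equation in the a_j's. Collect the n equations into a matrix system V a = ℓ, where row i of V is v_i (expressed in the standard basis). Since V is invertible (lower-triangular with 1s on the diagonal, up to permutation), solve by back-substitution:
  V =
[[1, 0, 0],
 [-1, 1, 0],
 [1, -1, 1]]
  V a = (3, -3, 6)
Solving gives a = (3, 0, 3).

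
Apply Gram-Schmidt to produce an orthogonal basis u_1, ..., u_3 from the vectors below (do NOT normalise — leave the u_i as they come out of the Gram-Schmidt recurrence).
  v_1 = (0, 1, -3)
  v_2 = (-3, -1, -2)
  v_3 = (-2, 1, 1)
Orthogonal basis:
  u_1 = (0, 1, -3)
  u_2 = (-3, -3/2, -1/2)
  u_3 = (-22/23, 198/115, 66/115)

Apply the Gram-Schmidt recurrence
  u_1 = v_1
  u_i = v_i − Σ_{j<i} ((v_i · u_j) / (u_j · u_j)) · u_j.

Step by step this gives:
  u_1 = (0, 1, -3)
  u_2 = (-3, -3/2, -1/2)
  u_3 = (-22/23, 198/115, 66/115)

Orthogonality check:
  u_2 · u_1 = 0 (should be 0)
  u_3 · u_1 = 0 (should be 0)
  u_3 · u_2 = 0 (should be 0)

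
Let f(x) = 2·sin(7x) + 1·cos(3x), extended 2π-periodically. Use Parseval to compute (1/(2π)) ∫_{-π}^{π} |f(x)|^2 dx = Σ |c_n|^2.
Σ |c_n|^2 = 5/2

Expand |f|^2 and use orthogonality of {sin(nx), cos(mx)} on [-π, π]:
  ∫_{-π}^{π} sin(nx)^2 dx = π, ∫ cos(mx)^2 dx = π, and cross terms integrate to 0.
So ∫_{-π}^{π} f(x)^2 dx = 2^2 · π + 1^2 · π = (4 + 1)π.
Divide by 2π: (4 + 1)/2 = 5/2.
By Parseval, this equals Σ |c_n|^2.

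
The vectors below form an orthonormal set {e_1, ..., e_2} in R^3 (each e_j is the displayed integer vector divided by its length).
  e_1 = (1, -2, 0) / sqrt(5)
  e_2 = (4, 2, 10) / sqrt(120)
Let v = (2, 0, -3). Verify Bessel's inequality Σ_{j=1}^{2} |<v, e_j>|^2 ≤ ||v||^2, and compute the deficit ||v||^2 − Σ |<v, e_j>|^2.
Σ |<v, e_j>|^2 = 29/6; ||v||^2 = 13; deficit = 49/6

Write each e_j = u_j / sqrt(<u_j, u_j>) where u_j is the displayed integer vector. Then <v, e_j> = <v, u_j> / sqrt(<u_j, u_j>), so |<v, e_j>|^2 = <v, u_j>^2 / <u_j, u_j>.
Coefficients: <v, e_1> = 2/sqrt(5), <v, e_2> = -22/sqrt(120).
Square and sum: Σ |<v, e_j>|^2 = 29/6.
Compute ||v||^2 = v·v = 13.
Deficit = 13 − 29/6 = 49/6 ≥ 0, confirming Bessel's inequality. (The deficit equals ||v − Σ <v,e_j> e_j||^2, the squared distance from v to span{e_j}.)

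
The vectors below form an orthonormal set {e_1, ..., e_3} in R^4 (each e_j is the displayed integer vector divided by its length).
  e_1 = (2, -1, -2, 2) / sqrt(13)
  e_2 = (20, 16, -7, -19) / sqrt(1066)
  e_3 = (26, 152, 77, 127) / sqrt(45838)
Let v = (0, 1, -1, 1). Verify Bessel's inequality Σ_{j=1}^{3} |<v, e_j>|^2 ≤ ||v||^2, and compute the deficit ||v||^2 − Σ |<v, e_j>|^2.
Σ |<v, e_j>|^2 = 893/559; ||v||^2 = 3; deficit = 784/559

Write each e_j = u_j / sqrt(<u_j, u_j>) where u_j is the displayed integer vector. Then <v, e_j> = <v, u_j> / sqrt(<u_j, u_j>), so |<v, e_j>|^2 = <v, u_j>^2 / <u_j, u_j>.
Coefficients: <v, e_1> = 3/sqrt(13), <v, e_2> = 4/sqrt(1066), <v, e_3> = 202/sqrt(45838).
Square and sum: Σ |<v, e_j>|^2 = 893/559.
Compute ||v||^2 = v·v = 3.
Deficit = 3 − 893/559 = 784/559 ≥ 0, confirming Bessel's inequality. (The deficit equals ||v − Σ <v,e_j> e_j||^2, the squared distance from v to span{e_j}.)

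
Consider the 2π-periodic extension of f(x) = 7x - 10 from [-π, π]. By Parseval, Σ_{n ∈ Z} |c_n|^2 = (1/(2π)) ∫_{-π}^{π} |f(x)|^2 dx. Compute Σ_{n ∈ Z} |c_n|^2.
Σ |c_n|^2 = 49π^2/3 + 100

Expand and integrate term by term over [-π, π]:
  ∫ (7x)^2 dx = 49·(2π^3/3); ∫ 2·7·(-10)·x dx = 0 (odd integrand); ∫ (-10)^2 dx = 100·2π.
So (1/(2π)) ∫_{-π}^{π} (7x - 10)^2 dx = 49π^2/3 + 100 = 49π^2/3 + 100.
Parseval ⇒ Σ |c_n|^2 = 49π^2/3 + 100.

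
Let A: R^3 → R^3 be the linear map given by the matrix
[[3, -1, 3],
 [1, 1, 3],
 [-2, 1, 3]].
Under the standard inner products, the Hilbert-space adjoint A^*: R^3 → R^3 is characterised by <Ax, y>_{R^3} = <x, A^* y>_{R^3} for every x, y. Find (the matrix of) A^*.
A^* = A^T =
[[3, 1, -2],
 [-1, 1, 1],
 [3, 3, 3]]

For real matrices with standard dot products, the defining identity <Ax, y> = <x, A^* y> gives (Ax)^T y = x^T (A^*) y, i.e. x^T A^T y = x^T (A^*) y. Since this holds for all x, y, we must have A^* = A^T. Therefore
A^* =
[[3, 1, -2],
 [-1, 1, 1],
 [3, 3, 3]].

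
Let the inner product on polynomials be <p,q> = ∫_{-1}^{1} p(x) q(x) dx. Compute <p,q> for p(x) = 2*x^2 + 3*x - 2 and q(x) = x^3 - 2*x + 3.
<p,q> = -54/5

Expand the product: p(x)·q(x) = 2*x^5 + 3*x^4 - 6*x^3 + 13*x - 6.
∫_{-1}^{1} of each monomial x^k gives [2/(k+1) if k even, 0 if k odd]. Integrating term-by-term (or equivalently evaluating the antiderivative F(x) = x^6/3 + 3*x^5/5 - 3*x^4/2 + 13*x^2/2 - 6*x at the endpoints):
  F(1) − F(−1) = -1/15 − (161/15) = -54/5.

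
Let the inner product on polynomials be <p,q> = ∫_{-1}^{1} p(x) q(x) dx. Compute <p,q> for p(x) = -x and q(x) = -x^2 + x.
<p,q> = -2/3

Expand the product: p(x)·q(x) = x^3 - x^2.
∫_{-1}^{1} of each monomial x^k gives [2/(k+1) if k even, 0 if k odd]. Integrating term-by-term (or equivalently evaluating the antiderivative F(x) = x^4/4 - x^3/3 at the endpoints):
  F(1) − F(−1) = -1/12 − (7/12) = -2/3.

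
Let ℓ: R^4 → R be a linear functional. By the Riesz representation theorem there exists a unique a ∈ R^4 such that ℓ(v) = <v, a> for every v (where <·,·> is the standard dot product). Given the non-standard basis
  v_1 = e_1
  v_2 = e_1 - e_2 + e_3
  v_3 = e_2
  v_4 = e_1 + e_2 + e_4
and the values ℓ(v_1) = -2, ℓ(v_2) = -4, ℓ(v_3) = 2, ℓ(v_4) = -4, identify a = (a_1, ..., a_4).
a = (-2, 2, 0, -4)

Write a = (a_1, ..., a_4) in the standard basis. For each basis vector v_i, ℓ(v_i) = <v_i, a> is a linear equation in the a_j's. Collect the n equations into a matrix system V a = ℓ, where row i of V is v_i (expressed in the standard basis). Since V is invertible (lower-triangular with 1s on the diagonal, up to permutation), solve by back-substitution:
  V =
[[1, 0, 0, 0],
 [1, -1, 1, 0],
 [0, 1, 0, 0],
 [1, 1, 0, 1]]
  V a = (-2, -4, 2, -4)
Solving gives a = (-2, 2, 0, -4).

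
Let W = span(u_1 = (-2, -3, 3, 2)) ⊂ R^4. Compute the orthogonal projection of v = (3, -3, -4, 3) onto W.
proj_W(v) = (3/13, 9/26, -9/26, -3/13)

Set up U = [u_1 | ... | u_1] ∈ R^(4×1). The projector onto W = col(U) is P = U (U^T U)^(-1) U^T.
Compute U^T U =
  [26],
and U^T v = (-3).
Solve U^T U · c = U^T v for the coefficients: c = (-3/26). The projection is proj_W(v) = U c.
Check: (v - proj_W(v)) · u_1 = 0  (should be 0).
Result: proj_W(v) = (3/13, 9/26, -9/26, -3/13).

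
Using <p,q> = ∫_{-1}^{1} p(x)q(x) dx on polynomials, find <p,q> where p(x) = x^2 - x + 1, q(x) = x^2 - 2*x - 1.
<p,q> = -4/15

Expand the product: p(x)·q(x) = x^4 - 3*x^3 + 2*x^2 - x - 1.
∫_{-1}^{1} of each monomial x^k gives [2/(k+1) if k even, 0 if k odd]. Integrating term-by-term (or equivalently evaluating the antiderivative F(x) = x^5/5 - 3*x^4/4 + 2*x^3/3 - x^2/2 - x at the endpoints):
  F(1) − F(−1) = -83/60 − (-67/60) = -4/15.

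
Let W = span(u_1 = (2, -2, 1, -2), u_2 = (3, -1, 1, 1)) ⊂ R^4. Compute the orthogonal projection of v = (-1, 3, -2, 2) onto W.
proj_W(v) = (-192/107, 232/107, -106/107, 272/107)

Set up U = [u_1 | ... | u_2] ∈ R^(4×2). The projector onto W = col(U) is P = U (U^T U)^(-1) U^T.
Compute U^T U =
  [13, 7]
  [7, 12],
and U^T v = (-14, -6).
Solve U^T U · c = U^T v for the coefficients: c = (-126/107, 20/107). The projection is proj_W(v) = U c.
Check: (v - proj_W(v)) · u_1 = 0  (should be 0).
Check: (v - proj_W(v)) · u_2 = 0  (should be 0).
Result: proj_W(v) = (-192/107, 232/107, -106/107, 272/107).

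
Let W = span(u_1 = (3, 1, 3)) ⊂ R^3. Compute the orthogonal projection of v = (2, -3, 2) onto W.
proj_W(v) = (27/19, 9/19, 27/19)

Set up U = [u_1 | ... | u_1] ∈ R^(3×1). The projector onto W = col(U) is P = U (U^T U)^(-1) U^T.
Compute U^T U =
  [19],
and U^T v = (9).
Solve U^T U · c = U^T v for the coefficients: c = (9/19). The projection is proj_W(v) = U c.
Check: (v - proj_W(v)) · u_1 = 0  (should be 0).
Result: proj_W(v) = (27/19, 9/19, 27/19).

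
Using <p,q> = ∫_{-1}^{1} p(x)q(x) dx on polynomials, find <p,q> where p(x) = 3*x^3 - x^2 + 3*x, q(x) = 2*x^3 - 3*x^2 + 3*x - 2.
<p,q> = 1706/105

Expand the product: p(x)·q(x) = 6*x^6 - 11*x^5 + 18*x^4 - 18*x^3 + 11*x^2 - 6*x.
∫_{-1}^{1} of each monomial x^k gives [2/(k+1) if k even, 0 if k odd]. Integrating term-by-term (or equivalently evaluating the antiderivative F(x) = 6*x^7/7 - 11*x^6/6 + 18*x^5/5 - 9*x^4/2 + 11*x^3/3 - 3*x^2 at the endpoints):
  F(1) − F(−1) = -127/105 − (-611/35) = 1706/105.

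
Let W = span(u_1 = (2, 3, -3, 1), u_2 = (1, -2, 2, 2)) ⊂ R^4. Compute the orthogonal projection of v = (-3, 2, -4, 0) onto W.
proj_W(v) = (-177/235, 606/235, -606/235, -462/235)

Set up U = [u_1 | ... | u_2] ∈ R^(4×2). The projector onto W = col(U) is P = U (U^T U)^(-1) U^T.
Compute U^T U =
  [23, -8]
  [-8, 13],
and U^T v = (12, -15).
Solve U^T U · c = U^T v for the coefficients: c = (36/235, -249/235). The projection is proj_W(v) = U c.
Check: (v - proj_W(v)) · u_1 = 0  (should be 0).
Check: (v - proj_W(v)) · u_2 = 0  (should be 0).
Result: proj_W(v) = (-177/235, 606/235, -606/235, -462/235).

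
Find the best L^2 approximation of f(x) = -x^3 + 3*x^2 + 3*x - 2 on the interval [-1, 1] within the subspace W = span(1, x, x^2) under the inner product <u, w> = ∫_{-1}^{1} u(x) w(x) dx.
g(x) = 3*x^2 + 12*x/5 - 2

The best approximation g ∈ W is the orthogonal projection of f onto W. Writing g = a_0 + a_1 x + a_2 x^2, the coefficients solve the normal equations G · a = b where
  G_{ij} = <φ_i, φ_j> and b_i = <f, φ_i>, with φ_0 = 1, φ_1 = x, φ_2 = x^2.
G =
  [2, 0, 2/3]
  [0, 2/3, 0]
  [2/3, 0, 2/5],
b = (-2, 8/5, -2/15).
Solving gives a_0 = -2, a_1 = 12/5, a_2 = 3, so
  g(x) = 3*x^2 + 12*x/5 - 2.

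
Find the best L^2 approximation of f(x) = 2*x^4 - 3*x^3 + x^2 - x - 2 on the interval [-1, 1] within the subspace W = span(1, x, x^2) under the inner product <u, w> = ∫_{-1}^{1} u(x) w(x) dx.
g(x) = 19*x^2/7 - 14*x/5 - 76/35

The best approximation g ∈ W is the orthogonal projection of f onto W. Writing g = a_0 + a_1 x + a_2 x^2, the coefficients solve the normal equations G · a = b where
  G_{ij} = <φ_i, φ_j> and b_i = <f, φ_i>, with φ_0 = 1, φ_1 = x, φ_2 = x^2.
G =
  [2, 0, 2/3]
  [0, 2/3, 0]
  [2/3, 0, 2/5],
b = (-38/15, -28/15, -38/105).
Solving gives a_0 = -76/35, a_1 = -14/5, a_2 = 19/7, so
  g(x) = 19*x^2/7 - 14*x/5 - 76/35.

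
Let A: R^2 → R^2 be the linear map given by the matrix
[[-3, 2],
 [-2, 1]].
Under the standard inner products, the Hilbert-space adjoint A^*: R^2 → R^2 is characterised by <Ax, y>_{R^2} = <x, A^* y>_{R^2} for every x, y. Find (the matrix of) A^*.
A^* = A^T =
[[-3, -2],
 [2, 1]]

For real matrices with standard dot products, the defining identity <Ax, y> = <x, A^* y> gives (Ax)^T y = x^T (A^*) y, i.e. x^T A^T y = x^T (A^*) y. Since this holds for all x, y, we must have A^* = A^T. Therefore
A^* =
[[-3, -2],
 [2, 1]].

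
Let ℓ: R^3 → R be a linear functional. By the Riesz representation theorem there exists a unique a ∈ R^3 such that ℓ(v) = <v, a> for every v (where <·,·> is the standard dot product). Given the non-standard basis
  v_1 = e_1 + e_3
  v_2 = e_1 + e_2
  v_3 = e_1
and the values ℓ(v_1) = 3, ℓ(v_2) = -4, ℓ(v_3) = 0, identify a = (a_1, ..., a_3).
a = (0, -4, 3)

Write a = (a_1, ..., a_3) in the standard basis. For each basis vector v_i, ℓ(v_i) = <v_i, a> is a linear equation in the a_j's. Collect the n equations into a matrix system V a = ℓ, where row i of V is v_i (expressed in the standard basis). Since V is invertible (lower-triangular with 1s on the diagonal, up to permutation), solve by back-substitution:
  V =
[[1, 0, 1],
 [1, 1, 0],
 [1, 0, 0]]
  V a = (3, -4, 0)
Solving gives a = (0, -4, 3).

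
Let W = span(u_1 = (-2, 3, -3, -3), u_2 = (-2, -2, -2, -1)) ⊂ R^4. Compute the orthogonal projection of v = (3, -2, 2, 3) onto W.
proj_W(v) = (126/59, -114/59, 174/59, 159/59)

Set up U = [u_1 | ... | u_2] ∈ R^(4×2). The projector onto W = col(U) is P = U (U^T U)^(-1) U^T.
Compute U^T U =
  [31, 7]
  [7, 13],
and U^T v = (-27, -9).
Solve U^T U · c = U^T v for the coefficients: c = (-48/59, -15/59). The projection is proj_W(v) = U c.
Check: (v - proj_W(v)) · u_1 = 0  (should be 0).
Check: (v - proj_W(v)) · u_2 = 0  (should be 0).
Result: proj_W(v) = (126/59, -114/59, 174/59, 159/59).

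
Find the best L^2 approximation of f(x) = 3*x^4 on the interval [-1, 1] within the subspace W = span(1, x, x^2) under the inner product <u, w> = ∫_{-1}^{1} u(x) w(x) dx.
g(x) = 18*x^2/7 - 9/35

The best approximation g ∈ W is the orthogonal projection of f onto W. Writing g = a_0 + a_1 x + a_2 x^2, the coefficients solve the normal equations G · a = b where
  G_{ij} = <φ_i, φ_j> and b_i = <f, φ_i>, with φ_0 = 1, φ_1 = x, φ_2 = x^2.
G =
  [2, 0, 2/3]
  [0, 2/3, 0]
  [2/3, 0, 2/5],
b = (6/5, 0, 6/7).
Solving gives a_0 = -9/35, a_1 = 0, a_2 = 18/7, so
  g(x) = 18*x^2/7 - 9/35.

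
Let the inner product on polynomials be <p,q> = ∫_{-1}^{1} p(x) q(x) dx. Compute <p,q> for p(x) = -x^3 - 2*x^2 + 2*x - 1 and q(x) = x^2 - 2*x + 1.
<p,q> = -20/3

Expand the product: p(x)·q(x) = -x^5 + 5*x^3 - 7*x^2 + 4*x - 1.
∫_{-1}^{1} of each monomial x^k gives [2/(k+1) if k even, 0 if k odd]. Integrating term-by-term (or equivalently evaluating the antiderivative F(x) = -x^6/6 + 5*x^4/4 - 7*x^3/3 + 2*x^2 - x at the endpoints):
  F(1) − F(−1) = -1/4 − (77/12) = -20/3.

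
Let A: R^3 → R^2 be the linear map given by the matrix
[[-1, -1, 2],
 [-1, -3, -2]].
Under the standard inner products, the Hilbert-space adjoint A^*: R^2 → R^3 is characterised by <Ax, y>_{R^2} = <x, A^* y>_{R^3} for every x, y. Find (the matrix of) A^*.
A^* = A^T =
[[-1, -1],
 [-1, -3],
 [2, -2]]

For real matrices with standard dot products, the defining identity <Ax, y> = <x, A^* y> gives (Ax)^T y = x^T (A^*) y, i.e. x^T A^T y = x^T (A^*) y. Since this holds for all x, y, we must have A^* = A^T. Therefore
A^* =
[[-1, -1],
 [-1, -3],
 [2, -2]].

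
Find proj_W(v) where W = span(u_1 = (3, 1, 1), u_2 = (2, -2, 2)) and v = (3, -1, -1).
proj_W(v) = (2, 0, 1)

Set up U = [u_1 | ... | u_2] ∈ R^(3×2). The projector onto W = col(U) is P = U (U^T U)^(-1) U^T.
Compute U^T U =
  [11, 6]
  [6, 12],
and U^T v = (7, 6).
Solve U^T U · c = U^T v for the coefficients: c = (1/2, 1/4). The projection is proj_W(v) = U c.
Check: (v - proj_W(v)) · u_1 = 0  (should be 0).
Check: (v - proj_W(v)) · u_2 = 0  (should be 0).
Result: proj_W(v) = (2, 0, 1).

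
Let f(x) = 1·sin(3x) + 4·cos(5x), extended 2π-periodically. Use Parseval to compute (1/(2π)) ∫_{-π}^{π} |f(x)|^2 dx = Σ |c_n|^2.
Σ |c_n|^2 = 17/2

Expand |f|^2 and use orthogonality of {sin(nx), cos(mx)} on [-π, π]:
  ∫_{-π}^{π} sin(nx)^2 dx = π, ∫ cos(mx)^2 dx = π, and cross terms integrate to 0.
So ∫_{-π}^{π} f(x)^2 dx = 1^2 · π + 4^2 · π = (1 + 16)π.
Divide by 2π: (1 + 16)/2 = 17/2.
By Parseval, this equals Σ |c_n|^2.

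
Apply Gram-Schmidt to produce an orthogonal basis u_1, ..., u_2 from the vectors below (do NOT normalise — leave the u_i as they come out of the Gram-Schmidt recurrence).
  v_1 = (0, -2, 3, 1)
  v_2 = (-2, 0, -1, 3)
Orthogonal basis:
  u_1 = (0, -2, 3, 1)
  u_2 = (-2, 0, -1, 3)

Apply the Gram-Schmidt recurrence
  u_1 = v_1
  u_i = v_i − Σ_{j<i} ((v_i · u_j) / (u_j · u_j)) · u_j.

Step by step this gives:
  u_1 = (0, -2, 3, 1)
  u_2 = (-2, 0, -1, 3)

Orthogonality check:
  u_2 · u_1 = 0 (should be 0)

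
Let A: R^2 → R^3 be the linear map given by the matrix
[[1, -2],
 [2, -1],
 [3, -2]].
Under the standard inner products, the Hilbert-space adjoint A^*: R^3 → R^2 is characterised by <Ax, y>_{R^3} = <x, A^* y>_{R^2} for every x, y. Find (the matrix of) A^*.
A^* = A^T =
[[1, 2, 3],
 [-2, -1, -2]]

For real matrices with standard dot products, the defining identity <Ax, y> = <x, A^* y> gives (Ax)^T y = x^T (A^*) y, i.e. x^T A^T y = x^T (A^*) y. Since this holds for all x, y, we must have A^* = A^T. Therefore
A^* =
[[1, 2, 3],
 [-2, -1, -2]].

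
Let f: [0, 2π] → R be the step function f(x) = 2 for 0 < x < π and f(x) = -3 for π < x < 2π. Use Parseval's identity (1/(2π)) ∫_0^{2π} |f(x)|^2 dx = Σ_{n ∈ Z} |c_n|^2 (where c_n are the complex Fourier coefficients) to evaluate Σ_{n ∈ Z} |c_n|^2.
Σ |c_n|^2 = 13/2

Parseval equates the L^2 energy of f (normalised by 1/(2π)) with the ℓ^2 sum of its Fourier coefficients: (1/(2π)) ∫_0^{2π} |f|^2 = Σ |c_n|^2.
Compute the left side: (1/(2π)) [∫_0^π 2^2 dx + ∫_π^{2π} (-3)^2 dx] = (1/(2π)) · (4π + 9π) = (4 + 9)/2 = 13/2.
So Σ_{n ∈ Z} |c_n|^2 = 13/2.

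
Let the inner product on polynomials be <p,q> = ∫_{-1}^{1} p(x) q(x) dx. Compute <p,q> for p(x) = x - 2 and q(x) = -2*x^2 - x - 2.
<p,q> = 10

Expand the product: p(x)·q(x) = -2*x^3 + 3*x^2 + 4.
∫_{-1}^{1} of each monomial x^k gives [2/(k+1) if k even, 0 if k odd]. Integrating term-by-term (or equivalently evaluating the antiderivative F(x) = -x^4/2 + x^3 + 4*x at the endpoints):
  F(1) − F(−1) = 9/2 − (-11/2) = 10.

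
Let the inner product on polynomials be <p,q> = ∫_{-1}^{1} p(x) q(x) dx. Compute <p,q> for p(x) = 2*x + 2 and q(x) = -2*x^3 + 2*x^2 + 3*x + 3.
<p,q> = 256/15

Expand the product: p(x)·q(x) = -4*x^4 + 10*x^2 + 12*x + 6.
∫_{-1}^{1} of each monomial x^k gives [2/(k+1) if k even, 0 if k odd]. Integrating term-by-term (or equivalently evaluating the antiderivative F(x) = -4*x^5/5 + 10*x^3/3 + 6*x^2 + 6*x at the endpoints):
  F(1) − F(−1) = 218/15 − (-38/15) = 256/15.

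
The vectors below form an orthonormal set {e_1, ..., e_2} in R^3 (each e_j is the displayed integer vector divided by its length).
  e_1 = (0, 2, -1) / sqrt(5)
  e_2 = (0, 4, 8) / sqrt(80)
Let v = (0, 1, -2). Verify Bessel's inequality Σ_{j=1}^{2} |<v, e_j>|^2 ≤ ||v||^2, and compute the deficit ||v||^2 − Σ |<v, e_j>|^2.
Σ |<v, e_j>|^2 = 5; ||v||^2 = 5; deficit = 0

Write each e_j = u_j / sqrt(<u_j, u_j>) where u_j is the displayed integer vector. Then <v, e_j> = <v, u_j> / sqrt(<u_j, u_j>), so |<v, e_j>|^2 = <v, u_j>^2 / <u_j, u_j>.
Coefficients: <v, e_1> = 4/sqrt(5), <v, e_2> = -12/sqrt(80).
Square and sum: Σ |<v, e_j>|^2 = 5.
Compute ||v||^2 = v·v = 5.
Deficit = 5 − 5 = 0 ≥ 0, confirming Bessel's inequality. (The deficit equals ||v − Σ <v,e_j> e_j||^2, the squared distance from v to span{e_j}.)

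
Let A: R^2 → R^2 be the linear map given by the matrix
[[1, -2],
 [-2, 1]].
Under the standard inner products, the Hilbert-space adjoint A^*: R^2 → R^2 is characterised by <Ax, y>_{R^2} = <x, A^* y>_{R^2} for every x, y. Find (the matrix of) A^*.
A^* = A^T =
[[1, -2],
 [-2, 1]]

For real matrices with standard dot products, the defining identity <Ax, y> = <x, A^* y> gives (Ax)^T y = x^T (A^*) y, i.e. x^T A^T y = x^T (A^*) y. Since this holds for all x, y, we must have A^* = A^T. Therefore
A^* =
[[1, -2],
 [-2, 1]].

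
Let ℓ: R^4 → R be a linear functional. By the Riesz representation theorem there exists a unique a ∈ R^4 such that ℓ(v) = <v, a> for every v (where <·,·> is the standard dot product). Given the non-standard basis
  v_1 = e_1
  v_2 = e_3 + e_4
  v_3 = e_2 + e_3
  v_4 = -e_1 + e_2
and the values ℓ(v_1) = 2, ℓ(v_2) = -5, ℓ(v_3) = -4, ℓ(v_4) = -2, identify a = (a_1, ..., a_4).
a = (2, 0, -4, -1)

Write a = (a_1, ..., a_4) in the standard basis. For each basis vector v_i, ℓ(v_i) = <v_i, a> is a linear equation in the a_j's. Collect the n equations into a matrix system V a = ℓ, where row i of V is v_i (expressed in the standard basis). Since V is invertible (lower-triangular with 1s on the diagonal, up to permutation), solve by back-substitution:
  V =
[[1, 0, 0, 0],
 [0, 0, 1, 1],
 [0, 1, 1, 0],
 [-1, 1, 0, 0]]
  V a = (2, -5, -4, -2)
Solving gives a = (2, 0, -4, -1).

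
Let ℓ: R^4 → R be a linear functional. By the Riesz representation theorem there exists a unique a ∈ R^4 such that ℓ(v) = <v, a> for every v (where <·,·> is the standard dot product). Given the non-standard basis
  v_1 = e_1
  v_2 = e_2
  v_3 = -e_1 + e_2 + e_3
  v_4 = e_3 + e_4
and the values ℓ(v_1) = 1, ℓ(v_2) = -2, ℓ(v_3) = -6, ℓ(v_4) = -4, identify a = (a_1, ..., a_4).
a = (1, -2, -3, -1)

Write a = (a_1, ..., a_4) in the standard basis. For each basis vector v_i, ℓ(v_i) = <v_i, a> is a linear equation in the a_j's. Collect the n equations into a matrix system V a = ℓ, where row i of V is v_i (expressed in the standard basis). Since V is invertible (lower-triangular with 1s on the diagonal, up to permutation), solve by back-substitution:
  V =
[[1, 0, 0, 0],
 [0, 1, 0, 0],
 [-1, 1, 1, 0],
 [0, 0, 1, 1]]
  V a = (1, -2, -6, -4)
Solving gives a = (1, -2, -3, -1).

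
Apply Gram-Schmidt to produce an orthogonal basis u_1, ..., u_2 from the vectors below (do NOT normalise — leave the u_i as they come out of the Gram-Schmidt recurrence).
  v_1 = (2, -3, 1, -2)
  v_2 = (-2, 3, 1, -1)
Orthogonal basis:
  u_1 = (2, -3, 1, -2)
  u_2 = (-8/9, 4/3, 14/9, -19/9)

Apply the Gram-Schmidt recurrence
  u_1 = v_1
  u_i = v_i − Σ_{j<i} ((v_i · u_j) / (u_j · u_j)) · u_j.

Step by step this gives:
  u_1 = (2, -3, 1, -2)
  u_2 = (-8/9, 4/3, 14/9, -19/9)

Orthogonality check:
  u_2 · u_1 = 0 (should be 0)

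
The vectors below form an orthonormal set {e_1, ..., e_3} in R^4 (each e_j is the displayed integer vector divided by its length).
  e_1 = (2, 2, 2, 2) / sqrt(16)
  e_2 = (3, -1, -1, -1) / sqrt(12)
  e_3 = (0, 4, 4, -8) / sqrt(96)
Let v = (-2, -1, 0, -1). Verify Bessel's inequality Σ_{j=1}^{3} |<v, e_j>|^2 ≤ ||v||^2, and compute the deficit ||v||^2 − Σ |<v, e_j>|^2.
Σ |<v, e_j>|^2 = 11/2; ||v||^2 = 6; deficit = 1/2

Write each e_j = u_j / sqrt(<u_j, u_j>) where u_j is the displayed integer vector. Then <v, e_j> = <v, u_j> / sqrt(<u_j, u_j>), so |<v, e_j>|^2 = <v, u_j>^2 / <u_j, u_j>.
Coefficients: <v, e_1> = -8/sqrt(16), <v, e_2> = -4/sqrt(12), <v, e_3> = 4/sqrt(96).
Square and sum: Σ |<v, e_j>|^2 = 11/2.
Compute ||v||^2 = v·v = 6.
Deficit = 6 − 11/2 = 1/2 ≥ 0, confirming Bessel's inequality. (The deficit equals ||v − Σ <v,e_j> e_j||^2, the squared distance from v to span{e_j}.)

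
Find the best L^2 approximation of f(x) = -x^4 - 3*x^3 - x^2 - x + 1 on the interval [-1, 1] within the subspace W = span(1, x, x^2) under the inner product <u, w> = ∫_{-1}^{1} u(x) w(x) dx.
g(x) = -13*x^2/7 - 14*x/5 + 38/35

The best approximation g ∈ W is the orthogonal projection of f onto W. Writing g = a_0 + a_1 x + a_2 x^2, the coefficients solve the normal equations G · a = b where
  G_{ij} = <φ_i, φ_j> and b_i = <f, φ_i>, with φ_0 = 1, φ_1 = x, φ_2 = x^2.
G =
  [2, 0, 2/3]
  [0, 2/3, 0]
  [2/3, 0, 2/5],
b = (14/15, -28/15, -2/105).
Solving gives a_0 = 38/35, a_1 = -14/5, a_2 = -13/7, so
  g(x) = -13*x^2/7 - 14*x/5 + 38/35.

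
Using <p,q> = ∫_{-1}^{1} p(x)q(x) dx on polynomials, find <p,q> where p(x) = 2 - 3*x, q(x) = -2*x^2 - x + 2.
<p,q> = 22/3

Expand the product: p(x)·q(x) = 6*x^3 - x^2 - 8*x + 4.
∫_{-1}^{1} of each monomial x^k gives [2/(k+1) if k even, 0 if k odd]. Integrating term-by-term (or equivalently evaluating the antiderivative F(x) = 3*x^4/2 - x^3/3 - 4*x^2 + 4*x at the endpoints):
  F(1) − F(−1) = 7/6 − (-37/6) = 22/3.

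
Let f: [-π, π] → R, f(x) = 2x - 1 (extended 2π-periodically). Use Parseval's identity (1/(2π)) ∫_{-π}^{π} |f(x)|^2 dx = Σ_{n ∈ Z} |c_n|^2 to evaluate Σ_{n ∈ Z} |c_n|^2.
Σ |c_n|^2 = 4π^2/3 + 1

Expand and integrate term by term over [-π, π]:
  ∫ (2x)^2 dx = 4·(2π^3/3); ∫ 2·2·(-1)·x dx = 0 (odd integrand); ∫ (-1)^2 dx = 1·2π.
So (1/(2π)) ∫_{-π}^{π} (2x - 1)^2 dx = 4π^2/3 + 1 = 4π^2/3 + 1.
Parseval ⇒ Σ |c_n|^2 = 4π^2/3 + 1.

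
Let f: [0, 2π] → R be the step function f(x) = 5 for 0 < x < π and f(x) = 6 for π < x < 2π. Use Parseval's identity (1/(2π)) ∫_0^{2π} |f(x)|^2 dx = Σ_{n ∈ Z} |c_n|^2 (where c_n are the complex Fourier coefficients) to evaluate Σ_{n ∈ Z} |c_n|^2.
Σ |c_n|^2 = 61/2

Parseval equates the L^2 energy of f (normalised by 1/(2π)) with the ℓ^2 sum of its Fourier coefficients: (1/(2π)) ∫_0^{2π} |f|^2 = Σ |c_n|^2.
Compute the left side: (1/(2π)) [∫_0^π 5^2 dx + ∫_π^{2π} 6^2 dx] = (1/(2π)) · (25π + 36π) = (25 + 36)/2 = 61/2.
So Σ_{n ∈ Z} |c_n|^2 = 61/2.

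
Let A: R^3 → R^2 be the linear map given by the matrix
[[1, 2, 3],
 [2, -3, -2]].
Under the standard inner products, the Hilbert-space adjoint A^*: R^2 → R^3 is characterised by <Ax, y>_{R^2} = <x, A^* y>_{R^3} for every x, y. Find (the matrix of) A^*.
A^* = A^T =
[[1, 2],
 [2, -3],
 [3, -2]]

For real matrices with standard dot products, the defining identity <Ax, y> = <x, A^* y> gives (Ax)^T y = x^T (A^*) y, i.e. x^T A^T y = x^T (A^*) y. Since this holds for all x, y, we must have A^* = A^T. Therefore
A^* =
[[1, 2],
 [2, -3],
 [3, -2]].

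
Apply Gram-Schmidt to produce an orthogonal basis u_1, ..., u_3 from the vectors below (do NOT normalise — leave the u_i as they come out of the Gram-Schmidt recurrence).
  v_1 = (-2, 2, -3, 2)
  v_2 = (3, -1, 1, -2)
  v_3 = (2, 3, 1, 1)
Orthogonal basis:
  u_1 = (-2, 2, -3, 2)
  u_2 = (11/7, 3/7, -8/7, -4/7)
  u_3 = (11/10, 79/30, 28/15, 19/15)

Apply the Gram-Schmidt recurrence
  u_1 = v_1
  u_i = v_i − Σ_{j<i} ((v_i · u_j) / (u_j · u_j)) · u_j.

Step by step this gives:
  u_1 = (-2, 2, -3, 2)
  u_2 = (11/7, 3/7, -8/7, -4/7)
  u_3 = (11/10, 79/30, 28/15, 19/15)

Orthogonality check:
  u_2 · u_1 = 0 (should be 0)
  u_3 · u_1 = 0 (should be 0)
  u_3 · u_2 = 0 (should be 0)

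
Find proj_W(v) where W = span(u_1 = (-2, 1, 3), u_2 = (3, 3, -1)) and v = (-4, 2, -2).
proj_W(v) = (-20/23, -22/115, 94/115)

Set up U = [u_1 | ... | u_2] ∈ R^(3×2). The projector onto W = col(U) is P = U (U^T U)^(-1) U^T.
Compute U^T U =
  [14, -6]
  [-6, 19],
and U^T v = (4, -4).
Solve U^T U · c = U^T v for the coefficients: c = (26/115, -16/115). The projection is proj_W(v) = U c.
Check: (v - proj_W(v)) · u_1 = 0  (should be 0).
Check: (v - proj_W(v)) · u_2 = 0  (should be 0).
Result: proj_W(v) = (-20/23, -22/115, 94/115).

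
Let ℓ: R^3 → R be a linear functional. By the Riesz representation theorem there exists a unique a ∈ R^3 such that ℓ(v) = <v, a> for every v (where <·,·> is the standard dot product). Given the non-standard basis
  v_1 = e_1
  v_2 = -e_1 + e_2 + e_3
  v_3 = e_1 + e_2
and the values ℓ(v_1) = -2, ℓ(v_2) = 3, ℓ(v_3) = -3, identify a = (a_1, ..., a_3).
a = (-2, -1, 2)

Write a = (a_1, ..., a_3) in the standard basis. For each basis vector v_i, ℓ(v_i) = <v_i, a> is a linear equation in the a_j's. Collect the n equations into a matrix system V a = ℓ, where row i of V is v_i (expressed in the standard basis). Since V is invertible (lower-triangular with 1s on the diagonal, up to permutation), solve by back-substitution:
  V =
[[1, 0, 0],
 [-1, 1, 1],
 [1, 1, 0]]
  V a = (-2, 3, -3)
Solving gives a = (-2, -1, 2).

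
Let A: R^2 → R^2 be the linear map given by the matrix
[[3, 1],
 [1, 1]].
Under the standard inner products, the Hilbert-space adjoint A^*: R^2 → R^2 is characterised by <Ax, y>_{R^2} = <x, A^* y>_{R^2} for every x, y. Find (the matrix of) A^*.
A^* = A^T =
[[3, 1],
 [1, 1]]

For real matrices with standard dot products, the defining identity <Ax, y> = <x, A^* y> gives (Ax)^T y = x^T (A^*) y, i.e. x^T A^T y = x^T (A^*) y. Since this holds for all x, y, we must have A^* = A^T. Therefore
A^* =
[[3, 1],
 [1, 1]].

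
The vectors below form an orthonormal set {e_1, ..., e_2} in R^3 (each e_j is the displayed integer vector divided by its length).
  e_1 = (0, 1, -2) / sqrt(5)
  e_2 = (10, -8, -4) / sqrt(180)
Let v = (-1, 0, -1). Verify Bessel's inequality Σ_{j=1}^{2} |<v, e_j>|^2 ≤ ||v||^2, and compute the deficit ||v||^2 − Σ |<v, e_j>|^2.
Σ |<v, e_j>|^2 = 1; ||v||^2 = 2; deficit = 1

Write each e_j = u_j / sqrt(<u_j, u_j>) where u_j is the displayed integer vector. Then <v, e_j> = <v, u_j> / sqrt(<u_j, u_j>), so |<v, e_j>|^2 = <v, u_j>^2 / <u_j, u_j>.
Coefficients: <v, e_1> = 2/sqrt(5), <v, e_2> = -6/sqrt(180).
Square and sum: Σ |<v, e_j>|^2 = 1.
Compute ||v||^2 = v·v = 2.
Deficit = 2 − 1 = 1 ≥ 0, confirming Bessel's inequality. (The deficit equals ||v − Σ <v,e_j> e_j||^2, the squared distance from v to span{e_j}.)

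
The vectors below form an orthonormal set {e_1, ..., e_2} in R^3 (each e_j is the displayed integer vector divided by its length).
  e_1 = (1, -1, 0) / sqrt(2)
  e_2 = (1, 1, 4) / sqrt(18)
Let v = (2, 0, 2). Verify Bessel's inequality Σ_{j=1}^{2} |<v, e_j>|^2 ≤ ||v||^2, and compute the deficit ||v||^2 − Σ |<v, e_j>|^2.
Σ |<v, e_j>|^2 = 68/9; ||v||^2 = 8; deficit = 4/9

Write each e_j = u_j / sqrt(<u_j, u_j>) where u_j is the displayed integer vector. Then <v, e_j> = <v, u_j> / sqrt(<u_j, u_j>), so |<v, e_j>|^2 = <v, u_j>^2 / <u_j, u_j>.
Coefficients: <v, e_1> = 2/sqrt(2), <v, e_2> = 10/sqrt(18).
Square and sum: Σ |<v, e_j>|^2 = 68/9.
Compute ||v||^2 = v·v = 8.
Deficit = 8 − 68/9 = 4/9 ≥ 0, confirming Bessel's inequality. (The deficit equals ||v − Σ <v,e_j> e_j||^2, the squared distance from v to span{e_j}.)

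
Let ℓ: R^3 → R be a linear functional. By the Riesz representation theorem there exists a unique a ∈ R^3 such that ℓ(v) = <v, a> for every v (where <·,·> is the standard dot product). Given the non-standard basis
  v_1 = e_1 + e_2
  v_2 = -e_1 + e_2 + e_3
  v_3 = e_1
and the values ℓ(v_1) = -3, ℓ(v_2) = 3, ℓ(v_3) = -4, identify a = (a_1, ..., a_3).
a = (-4, 1, -2)

Write a = (a_1, ..., a_3) in the standard basis. For each basis vector v_i, ℓ(v_i) = <v_i, a> is a linear equation in the a_j's. Collect the n equations into a matrix system V a = ℓ, where row i of V is v_i (expressed in the standard basis). Since V is invertible (lower-triangular with 1s on the diagonal, up to permutation), solve by back-substitution:
  V =
[[1, 1, 0],
 [-1, 1, 1],
 [1, 0, 0]]
  V a = (-3, 3, -4)
Solving gives a = (-4, 1, -2).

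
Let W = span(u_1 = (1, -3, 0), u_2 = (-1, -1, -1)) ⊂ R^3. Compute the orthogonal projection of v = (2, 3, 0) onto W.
proj_W(v) = (25/26, 69/26, 18/13)

Set up U = [u_1 | ... | u_2] ∈ R^(3×2). The projector onto W = col(U) is P = U (U^T U)^(-1) U^T.
Compute U^T U =
  [10, 2]
  [2, 3],
and U^T v = (-7, -5).
Solve U^T U · c = U^T v for the coefficients: c = (-11/26, -18/13). The projection is proj_W(v) = U c.
Check: (v - proj_W(v)) · u_1 = 0  (should be 0).
Check: (v - proj_W(v)) · u_2 = 0  (should be 0).
Result: proj_W(v) = (25/26, 69/26, 18/13).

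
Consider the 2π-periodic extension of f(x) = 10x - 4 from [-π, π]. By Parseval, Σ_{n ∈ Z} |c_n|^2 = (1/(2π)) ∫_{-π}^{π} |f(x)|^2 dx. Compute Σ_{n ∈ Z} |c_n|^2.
Σ |c_n|^2 = 100π^2/3 + 16

Expand and integrate term by term over [-π, π]:
  ∫ (10x)^2 dx = 100·(2π^3/3); ∫ 2·10·(-4)·x dx = 0 (odd integrand); ∫ (-4)^2 dx = 16·2π.
So (1/(2π)) ∫_{-π}^{π} (10x - 4)^2 dx = 100π^2/3 + 16 = 100π^2/3 + 16.
Parseval ⇒ Σ |c_n|^2 = 100π^2/3 + 16.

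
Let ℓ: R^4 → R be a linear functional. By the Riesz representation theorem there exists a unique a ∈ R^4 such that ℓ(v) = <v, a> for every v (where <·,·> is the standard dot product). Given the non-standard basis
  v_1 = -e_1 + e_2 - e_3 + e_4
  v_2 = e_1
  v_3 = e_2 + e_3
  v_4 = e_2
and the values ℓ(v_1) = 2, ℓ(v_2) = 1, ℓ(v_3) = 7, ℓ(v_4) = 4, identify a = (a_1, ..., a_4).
a = (1, 4, 3, 2)

Write a = (a_1, ..., a_4) in the standard basis. For each basis vector v_i, ℓ(v_i) = <v_i, a> is a linear equation in the a_j's. Collect the n equations into a matrix system V a = ℓ, where row i of V is v_i (expressed in the standard basis). Since V is invertible (lower-triangular with 1s on the diagonal, up to permutation), solve by back-substitution:
  V =
[[-1, 1, -1, 1],
 [1, 0, 0, 0],
 [0, 1, 1, 0],
 [0, 1, 0, 0]]
  V a = (2, 1, 7, 4)
Solving gives a = (1, 4, 3, 2).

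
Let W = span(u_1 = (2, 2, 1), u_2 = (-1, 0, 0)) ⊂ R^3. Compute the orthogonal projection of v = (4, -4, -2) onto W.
proj_W(v) = (4, -4, -2)

Set up U = [u_1 | ... | u_2] ∈ R^(3×2). The projector onto W = col(U) is P = U (U^T U)^(-1) U^T.
Compute U^T U =
  [9, -2]
  [-2, 1],
and U^T v = (-2, -4).
Solve U^T U · c = U^T v for the coefficients: c = (-2, -8). The projection is proj_W(v) = U c.
Check: (v - proj_W(v)) · u_1 = 0  (should be 0).
Check: (v - proj_W(v)) · u_2 = 0  (should be 0).
Result: proj_W(v) = (4, -4, -2).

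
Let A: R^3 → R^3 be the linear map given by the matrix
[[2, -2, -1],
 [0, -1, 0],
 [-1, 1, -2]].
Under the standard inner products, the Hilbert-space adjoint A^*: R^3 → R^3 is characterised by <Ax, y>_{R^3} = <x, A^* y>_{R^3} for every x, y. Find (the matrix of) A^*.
A^* = A^T =
[[2, 0, -1],
 [-2, -1, 1],
 [-1, 0, -2]]

For real matrices with standard dot products, the defining identity <Ax, y> = <x, A^* y> gives (Ax)^T y = x^T (A^*) y, i.e. x^T A^T y = x^T (A^*) y. Since this holds for all x, y, we must have A^* = A^T. Therefore
A^* =
[[2, 0, -1],
 [-2, -1, 1],
 [-1, 0, -2]].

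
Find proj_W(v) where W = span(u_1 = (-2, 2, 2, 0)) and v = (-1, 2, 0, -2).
proj_W(v) = (-1, 1, 1, 0)

Set up U = [u_1 | ... | u_1] ∈ R^(4×1). The projector onto W = col(U) is P = U (U^T U)^(-1) U^T.
Compute U^T U =
  [12],
and U^T v = (6).
Solve U^T U · c = U^T v for the coefficients: c = (1/2). The projection is proj_W(v) = U c.
Check: (v - proj_W(v)) · u_1 = 0  (should be 0).
Result: proj_W(v) = (-1, 1, 1, 0).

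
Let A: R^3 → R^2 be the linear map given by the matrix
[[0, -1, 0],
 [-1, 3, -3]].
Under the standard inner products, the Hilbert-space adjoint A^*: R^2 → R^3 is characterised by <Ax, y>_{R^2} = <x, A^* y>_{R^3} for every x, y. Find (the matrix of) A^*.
A^* = A^T =
[[0, -1],
 [-1, 3],
 [0, -3]]

For real matrices with standard dot products, the defining identity <Ax, y> = <x, A^* y> gives (Ax)^T y = x^T (A^*) y, i.e. x^T A^T y = x^T (A^*) y. Since this holds for all x, y, we must have A^* = A^T. Therefore
A^* =
[[0, -1],
 [-1, 3],
 [0, -3]].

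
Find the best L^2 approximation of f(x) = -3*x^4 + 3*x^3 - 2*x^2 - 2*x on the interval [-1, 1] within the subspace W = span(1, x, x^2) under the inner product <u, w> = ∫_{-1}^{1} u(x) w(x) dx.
g(x) = -32*x^2/7 - x/5 + 9/35

The best approximation g ∈ W is the orthogonal projection of f onto W. Writing g = a_0 + a_1 x + a_2 x^2, the coefficients solve the normal equations G · a = b where
  G_{ij} = <φ_i, φ_j> and b_i = <f, φ_i>, with φ_0 = 1, φ_1 = x, φ_2 = x^2.
G =
  [2, 0, 2/3]
  [0, 2/3, 0]
  [2/3, 0, 2/5],
b = (-38/15, -2/15, -58/35).
Solving gives a_0 = 9/35, a_1 = -1/5, a_2 = -32/7, so
  g(x) = -32*x^2/7 - x/5 + 9/35.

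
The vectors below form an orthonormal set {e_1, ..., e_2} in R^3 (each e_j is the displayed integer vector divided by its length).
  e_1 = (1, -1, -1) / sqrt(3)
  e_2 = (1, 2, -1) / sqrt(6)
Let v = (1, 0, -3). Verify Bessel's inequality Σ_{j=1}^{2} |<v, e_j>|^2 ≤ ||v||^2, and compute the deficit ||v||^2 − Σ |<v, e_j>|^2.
Σ |<v, e_j>|^2 = 8; ||v||^2 = 10; deficit = 2

Write each e_j = u_j / sqrt(<u_j, u_j>) where u_j is the displayed integer vector. Then <v, e_j> = <v, u_j> / sqrt(<u_j, u_j>), so |<v, e_j>|^2 = <v, u_j>^2 / <u_j, u_j>.
Coefficients: <v, e_1> = 4/sqrt(3), <v, e_2> = 4/sqrt(6).
Square and sum: Σ |<v, e_j>|^2 = 8.
Compute ||v||^2 = v·v = 10.
Deficit = 10 − 8 = 2 ≥ 0, confirming Bessel's inequality. (The deficit equals ||v − Σ <v,e_j> e_j||^2, the squared distance from v to span{e_j}.)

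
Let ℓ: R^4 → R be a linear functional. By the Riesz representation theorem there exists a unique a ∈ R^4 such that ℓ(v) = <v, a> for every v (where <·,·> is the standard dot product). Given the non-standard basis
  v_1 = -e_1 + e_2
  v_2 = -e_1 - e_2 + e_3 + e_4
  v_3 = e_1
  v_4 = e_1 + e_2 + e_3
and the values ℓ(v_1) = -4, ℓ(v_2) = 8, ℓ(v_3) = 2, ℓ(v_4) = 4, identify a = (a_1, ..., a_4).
a = (2, -2, 4, 4)

Write a = (a_1, ..., a_4) in the standard basis. For each basis vector v_i, ℓ(v_i) = <v_i, a> is a linear equation in the a_j's. Collect the n equations into a matrix system V a = ℓ, where row i of V is v_i (expressed in the standard basis). Since V is invertible (lower-triangular with 1s on the diagonal, up to permutation), solve by back-substitution:
  V =
[[-1, 1, 0, 0],
 [-1, -1, 1, 1],
 [1, 0, 0, 0],
 [1, 1, 1, 0]]
  V a = (-4, 8, 2, 4)
Solving gives a = (2, -2, 4, 4).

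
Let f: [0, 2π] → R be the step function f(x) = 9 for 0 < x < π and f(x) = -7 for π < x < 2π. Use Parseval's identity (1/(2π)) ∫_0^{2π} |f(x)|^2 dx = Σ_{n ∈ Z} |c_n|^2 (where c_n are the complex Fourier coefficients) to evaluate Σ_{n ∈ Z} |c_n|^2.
Σ |c_n|^2 = 65

Parseval equates the L^2 energy of f (normalised by 1/(2π)) with the ℓ^2 sum of its Fourier coefficients: (1/(2π)) ∫_0^{2π} |f|^2 = Σ |c_n|^2.
Compute the left side: (1/(2π)) [∫_0^π 9^2 dx + ∫_π^{2π} (-7)^2 dx] = (1/(2π)) · (81π + 49π) = (81 + 49)/2 = 65.
So Σ_{n ∈ Z} |c_n|^2 = 65.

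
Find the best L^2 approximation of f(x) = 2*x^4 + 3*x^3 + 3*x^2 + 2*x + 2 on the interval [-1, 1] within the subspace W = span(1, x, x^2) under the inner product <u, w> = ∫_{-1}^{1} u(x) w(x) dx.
g(x) = 33*x^2/7 + 19*x/5 + 64/35

The best approximation g ∈ W is the orthogonal projection of f onto W. Writing g = a_0 + a_1 x + a_2 x^2, the coefficients solve the normal equations G · a = b where
  G_{ij} = <φ_i, φ_j> and b_i = <f, φ_i>, with φ_0 = 1, φ_1 = x, φ_2 = x^2.
G =
  [2, 0, 2/3]
  [0, 2/3, 0]
  [2/3, 0, 2/5],
b = (34/5, 38/15, 326/105).
Solving gives a_0 = 64/35, a_1 = 19/5, a_2 = 33/7, so
  g(x) = 33*x^2/7 + 19*x/5 + 64/35.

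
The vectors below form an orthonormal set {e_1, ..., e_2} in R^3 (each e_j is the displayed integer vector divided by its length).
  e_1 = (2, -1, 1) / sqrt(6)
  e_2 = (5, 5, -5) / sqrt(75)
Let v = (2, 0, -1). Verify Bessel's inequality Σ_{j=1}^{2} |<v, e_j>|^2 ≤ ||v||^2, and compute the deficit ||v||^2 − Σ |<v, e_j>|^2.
Σ |<v, e_j>|^2 = 9/2; ||v||^2 = 5; deficit = 1/2

Write each e_j = u_j / sqrt(<u_j, u_j>) where u_j is the displayed integer vector. Then <v, e_j> = <v, u_j> / sqrt(<u_j, u_j>), so |<v, e_j>|^2 = <v, u_j>^2 / <u_j, u_j>.
Coefficients: <v, e_1> = 3/sqrt(6), <v, e_2> = 15/sqrt(75).
Square and sum: Σ |<v, e_j>|^2 = 9/2.
Compute ||v||^2 = v·v = 5.
Deficit = 5 − 9/2 = 1/2 ≥ 0, confirming Bessel's inequality. (The deficit equals ||v − Σ <v,e_j> e_j||^2, the squared distance from v to span{e_j}.)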